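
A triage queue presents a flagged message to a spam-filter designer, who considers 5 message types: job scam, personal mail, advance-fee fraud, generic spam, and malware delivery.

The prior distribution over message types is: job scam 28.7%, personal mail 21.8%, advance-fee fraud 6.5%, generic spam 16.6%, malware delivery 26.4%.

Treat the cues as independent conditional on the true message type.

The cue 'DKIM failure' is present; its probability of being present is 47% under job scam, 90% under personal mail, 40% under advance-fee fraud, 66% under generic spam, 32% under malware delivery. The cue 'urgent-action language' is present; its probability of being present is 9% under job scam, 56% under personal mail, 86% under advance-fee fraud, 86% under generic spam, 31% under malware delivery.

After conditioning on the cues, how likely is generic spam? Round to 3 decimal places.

0.356

Multiply each prior by the joint likelihood of the cue pattern:
  job scam: 0.287 × 0.47 × 0.09 = 0.01214
  personal mail: 0.218 × 0.90 × 0.56 = 0.10987
  advance-fee fraud: 0.065 × 0.40 × 0.86 = 0.02236
  generic spam: 0.166 × 0.66 × 0.86 = 0.094222
  malware delivery: 0.264 × 0.32 × 0.31 = 0.026189
Normalizing constant Z = 0.01214 + 0.10987 + 0.02236 + 0.094222 + 0.026189 = 0.26478.
P(generic spam | evidence) = 0.094222 / 0.26478 ≈ 0.356.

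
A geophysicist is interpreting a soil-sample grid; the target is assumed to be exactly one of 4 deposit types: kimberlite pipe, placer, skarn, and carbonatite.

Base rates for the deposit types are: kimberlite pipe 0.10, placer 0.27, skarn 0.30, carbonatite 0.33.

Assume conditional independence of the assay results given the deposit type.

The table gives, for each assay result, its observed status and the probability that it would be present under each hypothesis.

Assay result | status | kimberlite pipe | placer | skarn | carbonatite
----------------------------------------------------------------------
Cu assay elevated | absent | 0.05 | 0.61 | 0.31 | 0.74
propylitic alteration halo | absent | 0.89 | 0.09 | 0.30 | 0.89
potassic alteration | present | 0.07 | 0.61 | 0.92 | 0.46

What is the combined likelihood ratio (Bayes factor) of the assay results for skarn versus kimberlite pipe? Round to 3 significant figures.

Take the product of per-assay result likelihoods under each hypothesis (using 1 − P(present | H) for each absent assay result), then divide.
  skarn: (1 − 0.31) × (1 − 0.30) × 0.92 = 0.44436
  kimberlite pipe: (1 − 0.05) × (1 − 0.89) × 0.07 = 0.007315
Bayes factor = 0.44436 / 0.007315 ≈ 60.7

60.7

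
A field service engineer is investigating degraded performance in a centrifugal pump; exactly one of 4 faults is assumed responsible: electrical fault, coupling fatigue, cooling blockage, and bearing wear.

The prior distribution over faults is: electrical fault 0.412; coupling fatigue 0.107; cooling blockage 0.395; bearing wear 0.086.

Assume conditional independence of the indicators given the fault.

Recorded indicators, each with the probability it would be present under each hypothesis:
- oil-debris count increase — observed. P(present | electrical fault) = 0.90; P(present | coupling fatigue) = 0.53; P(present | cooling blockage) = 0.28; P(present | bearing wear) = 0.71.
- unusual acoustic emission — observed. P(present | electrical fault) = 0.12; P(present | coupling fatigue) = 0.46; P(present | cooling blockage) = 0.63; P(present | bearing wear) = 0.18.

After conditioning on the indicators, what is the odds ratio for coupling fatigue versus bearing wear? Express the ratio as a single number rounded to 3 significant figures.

Posterior odds equal prior odds times the likelihood ratio; only the two competing hypotheses matter.
  coupling fatigue: 0.107 × 0.53 × 0.46 = 0.026087
  bearing wear: 0.086 × 0.71 × 0.18 = 0.010991
Odds(coupling fatigue : bearing wear) = 0.026087 / 0.010991 ≈ 2.37.

2.37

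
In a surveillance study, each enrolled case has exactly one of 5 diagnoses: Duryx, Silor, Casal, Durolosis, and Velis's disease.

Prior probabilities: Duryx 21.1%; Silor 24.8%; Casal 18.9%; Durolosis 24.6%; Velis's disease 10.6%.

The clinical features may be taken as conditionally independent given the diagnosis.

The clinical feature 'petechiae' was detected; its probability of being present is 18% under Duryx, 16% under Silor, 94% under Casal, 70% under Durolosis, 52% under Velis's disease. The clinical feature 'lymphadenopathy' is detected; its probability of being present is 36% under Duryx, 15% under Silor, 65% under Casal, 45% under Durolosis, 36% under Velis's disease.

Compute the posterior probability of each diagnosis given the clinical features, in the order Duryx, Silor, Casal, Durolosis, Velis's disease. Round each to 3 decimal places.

For each hypothesis, the unnormalized posterior weight is prior × product of the clinical feature likelihoods:
  Duryx: 0.211 × 0.18 × 0.36 = 0.013673
  Silor: 0.248 × 0.16 × 0.15 = 0.005952
  Casal: 0.189 × 0.94 × 0.65 = 0.11548
  Durolosis: 0.246 × 0.70 × 0.45 = 0.07749
  Velis's disease: 0.106 × 0.52 × 0.36 = 0.019843
The unnormalized weights sum to 0.23244.
P(Duryx | evidence) = 0.013673 / 0.23244 ≈ 0.059
P(Silor | evidence) = 0.005952 / 0.23244 ≈ 0.026
P(Casal | evidence) = 0.11548 / 0.23244 ≈ 0.497
P(Durolosis | evidence) = 0.07749 / 0.23244 ≈ 0.333
P(Velis's disease | evidence) = 0.019843 / 0.23244 ≈ 0.085

0.059, 0.026, 0.497, 0.333, 0.085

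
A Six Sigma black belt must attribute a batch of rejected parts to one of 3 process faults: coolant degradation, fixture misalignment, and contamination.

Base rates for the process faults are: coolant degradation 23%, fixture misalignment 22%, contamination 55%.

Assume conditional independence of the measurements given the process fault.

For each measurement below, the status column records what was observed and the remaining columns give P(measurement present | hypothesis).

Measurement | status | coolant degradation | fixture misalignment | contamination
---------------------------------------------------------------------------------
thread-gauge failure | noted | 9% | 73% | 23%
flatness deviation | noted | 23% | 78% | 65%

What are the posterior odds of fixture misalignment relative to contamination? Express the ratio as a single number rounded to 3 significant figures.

1.52

The normalizing constant cancels in an odds ratio, so compute prior × likelihood for the two hypotheses only:
  fixture misalignment: 0.22 × 0.73 × 0.78 = 0.12527
  contamination: 0.55 × 0.23 × 0.65 = 0.082225
Odds(fixture misalignment : contamination) = 0.12527 / 0.082225 ≈ 1.52.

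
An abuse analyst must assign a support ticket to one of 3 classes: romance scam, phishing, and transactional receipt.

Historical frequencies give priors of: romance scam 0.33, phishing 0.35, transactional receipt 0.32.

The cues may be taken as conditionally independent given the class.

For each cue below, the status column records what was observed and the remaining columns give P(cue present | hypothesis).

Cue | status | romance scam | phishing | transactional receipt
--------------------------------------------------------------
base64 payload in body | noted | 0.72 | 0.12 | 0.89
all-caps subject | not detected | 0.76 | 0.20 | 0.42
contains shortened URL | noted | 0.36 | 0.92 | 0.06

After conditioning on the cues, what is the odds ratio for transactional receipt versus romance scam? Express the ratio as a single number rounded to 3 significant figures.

0.483

The normalizing constant cancels in an odds ratio, so compute prior × likelihood for the two hypotheses only (using 1 − P(present | H) for each absent cue):
  transactional receipt: 0.32 × 0.89 × (1 − 0.42) × 0.06 = 0.009911
  romance scam: 0.33 × 0.72 × (1 − 0.76) × 0.36 = 0.020529
Posterior odds = 0.009911 / 0.020529 ≈ 0.483.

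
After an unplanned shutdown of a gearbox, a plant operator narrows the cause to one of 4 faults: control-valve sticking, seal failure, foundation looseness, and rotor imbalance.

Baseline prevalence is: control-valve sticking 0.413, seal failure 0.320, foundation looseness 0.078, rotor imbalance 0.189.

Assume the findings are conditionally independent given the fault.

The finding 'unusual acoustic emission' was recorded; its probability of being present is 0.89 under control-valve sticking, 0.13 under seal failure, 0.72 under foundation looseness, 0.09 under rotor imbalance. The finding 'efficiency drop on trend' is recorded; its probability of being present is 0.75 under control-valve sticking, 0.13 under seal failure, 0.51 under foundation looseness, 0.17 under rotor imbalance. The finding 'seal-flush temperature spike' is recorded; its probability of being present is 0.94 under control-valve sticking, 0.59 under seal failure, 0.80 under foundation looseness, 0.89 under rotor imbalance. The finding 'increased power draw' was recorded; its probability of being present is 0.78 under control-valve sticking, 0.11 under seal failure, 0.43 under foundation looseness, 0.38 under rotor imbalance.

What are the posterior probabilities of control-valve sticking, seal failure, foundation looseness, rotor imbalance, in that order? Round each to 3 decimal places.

0.948, 0.002, 0.046, 0.005

By Bayes' rule with conditional independence, the unnormalized weight for each hypothesis is prior × ∏ likelihoods:
  control-valve sticking: 0.413 × 0.89 × 0.75 × 0.94 × 0.78 = 0.20213
  seal failure: 0.320 × 0.13 × 0.13 × 0.59 × 0.11 = 0.00035098
  foundation looseness: 0.078 × 0.72 × 0.51 × 0.80 × 0.43 = 0.0098527
  rotor imbalance: 0.189 × 0.09 × 0.17 × 0.89 × 0.38 = 0.00097797
Marginal likelihood of the evidence = 0.21331.
P(control-valve sticking | evidence) = 0.20213 / 0.21331 ≈ 0.948
P(seal failure | evidence) = 0.00035098 / 0.21331 ≈ 0.002
P(foundation looseness | evidence) = 0.0098527 / 0.21331 ≈ 0.046
P(rotor imbalance | evidence) = 0.00097797 / 0.21331 ≈ 0.005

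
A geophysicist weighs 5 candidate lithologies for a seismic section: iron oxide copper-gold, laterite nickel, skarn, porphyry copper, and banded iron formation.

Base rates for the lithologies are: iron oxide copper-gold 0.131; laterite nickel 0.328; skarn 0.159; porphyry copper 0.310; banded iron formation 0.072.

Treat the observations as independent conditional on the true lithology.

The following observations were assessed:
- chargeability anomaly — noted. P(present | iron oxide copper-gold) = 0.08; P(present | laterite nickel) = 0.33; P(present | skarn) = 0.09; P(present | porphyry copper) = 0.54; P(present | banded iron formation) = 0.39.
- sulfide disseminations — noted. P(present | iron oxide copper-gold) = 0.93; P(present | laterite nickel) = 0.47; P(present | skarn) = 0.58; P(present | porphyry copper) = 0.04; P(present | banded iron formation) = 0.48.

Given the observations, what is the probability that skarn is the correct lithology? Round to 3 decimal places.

For each hypothesis, the unnormalized posterior weight is prior × product of the observation likelihoods:
  iron oxide copper-gold: 0.131 × 0.08 × 0.93 = 0.0097464
  laterite nickel: 0.328 × 0.33 × 0.47 = 0.050873
  skarn: 0.159 × 0.09 × 0.58 = 0.0082998
  porphyry copper: 0.310 × 0.54 × 0.04 = 0.006696
  banded iron formation: 0.072 × 0.39 × 0.48 = 0.013478
The unnormalized weights sum to 0.089093.
P(skarn | evidence) = 0.0082998 / 0.089093 ≈ 0.093.

0.093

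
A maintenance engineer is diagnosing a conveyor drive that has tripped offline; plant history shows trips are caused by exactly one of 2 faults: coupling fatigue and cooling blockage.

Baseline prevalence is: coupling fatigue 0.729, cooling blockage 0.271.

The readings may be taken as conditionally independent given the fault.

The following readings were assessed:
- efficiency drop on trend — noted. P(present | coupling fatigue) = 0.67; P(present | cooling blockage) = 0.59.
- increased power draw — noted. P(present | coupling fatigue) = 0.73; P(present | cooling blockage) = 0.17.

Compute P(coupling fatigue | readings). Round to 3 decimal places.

Multiply each prior by the joint likelihood of the reading pattern:
  coupling fatigue: 0.729 × 0.67 × 0.73 = 0.35655
  cooling blockage: 0.271 × 0.59 × 0.17 = 0.027181
The unnormalized weights sum to 0.38374.
P(coupling fatigue | evidence) = 0.35655 / 0.38374 ≈ 0.929.

0.929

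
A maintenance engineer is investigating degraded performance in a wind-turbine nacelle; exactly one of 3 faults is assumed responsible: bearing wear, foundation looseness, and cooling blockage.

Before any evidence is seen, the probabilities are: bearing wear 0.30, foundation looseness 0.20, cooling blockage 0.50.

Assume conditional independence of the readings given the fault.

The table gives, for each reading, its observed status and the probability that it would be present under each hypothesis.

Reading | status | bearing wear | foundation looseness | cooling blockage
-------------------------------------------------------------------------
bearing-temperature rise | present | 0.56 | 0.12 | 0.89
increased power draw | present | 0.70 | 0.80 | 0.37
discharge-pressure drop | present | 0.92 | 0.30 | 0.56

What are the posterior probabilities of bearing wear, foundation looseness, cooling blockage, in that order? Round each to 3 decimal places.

By Bayes' rule with conditional independence, the unnormalized weight for each hypothesis is prior × ∏ likelihoods:
  bearing wear: 0.30 × 0.56 × 0.70 × 0.92 = 0.10819
  foundation looseness: 0.20 × 0.12 × 0.80 × 0.30 = 0.00576
  cooling blockage: 0.50 × 0.89 × 0.37 × 0.56 = 0.092204
Marginal likelihood of the evidence = 0.20616.
P(bearing wear | evidence) = 0.10819 / 0.20616 ≈ 0.525
P(foundation looseness | evidence) = 0.00576 / 0.20616 ≈ 0.028
P(cooling blockage | evidence) = 0.092204 / 0.20616 ≈ 0.447

0.525, 0.028, 0.447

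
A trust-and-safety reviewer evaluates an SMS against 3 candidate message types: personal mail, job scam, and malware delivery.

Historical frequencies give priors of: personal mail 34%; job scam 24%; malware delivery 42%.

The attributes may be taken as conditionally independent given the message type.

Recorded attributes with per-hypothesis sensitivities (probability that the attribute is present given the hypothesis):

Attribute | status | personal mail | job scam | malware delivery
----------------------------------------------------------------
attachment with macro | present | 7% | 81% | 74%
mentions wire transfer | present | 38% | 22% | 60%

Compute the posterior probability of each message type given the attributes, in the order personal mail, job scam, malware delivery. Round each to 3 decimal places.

0.038, 0.179, 0.783

By Bayes' rule with conditional independence, the unnormalized weight for each hypothesis is prior × ∏ likelihoods:
  personal mail: 0.34 × 0.07 × 0.38 = 0.009044
  job scam: 0.24 × 0.81 × 0.22 = 0.042768
  malware delivery: 0.42 × 0.74 × 0.60 = 0.18648
Marginal likelihood of the evidence = 0.23829.
P(personal mail | evidence) = 0.009044 / 0.23829 ≈ 0.038
P(job scam | evidence) = 0.042768 / 0.23829 ≈ 0.179
P(malware delivery | evidence) = 0.18648 / 0.23829 ≈ 0.783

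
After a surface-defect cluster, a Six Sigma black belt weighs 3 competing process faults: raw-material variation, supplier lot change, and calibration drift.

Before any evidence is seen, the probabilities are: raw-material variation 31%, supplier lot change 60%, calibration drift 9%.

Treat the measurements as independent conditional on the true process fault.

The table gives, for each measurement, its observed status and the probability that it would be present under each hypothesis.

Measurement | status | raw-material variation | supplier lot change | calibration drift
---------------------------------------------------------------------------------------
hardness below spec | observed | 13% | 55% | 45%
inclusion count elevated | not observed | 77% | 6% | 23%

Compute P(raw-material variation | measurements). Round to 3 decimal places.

0.026

Multiply each prior by the joint likelihood of the measurement pattern (using 1 − P(present | H) for each absent measurement):
  raw-material variation: 0.31 × 0.13 × (1 − 0.77) = 0.009269
  supplier lot change: 0.60 × 0.55 × (1 − 0.06) = 0.3102
  calibration drift: 0.09 × 0.45 × (1 − 0.23) = 0.031185
The unnormalized weights sum to 0.35065.
P(raw-material variation | evidence) = 0.009269 / 0.35065 ≈ 0.026.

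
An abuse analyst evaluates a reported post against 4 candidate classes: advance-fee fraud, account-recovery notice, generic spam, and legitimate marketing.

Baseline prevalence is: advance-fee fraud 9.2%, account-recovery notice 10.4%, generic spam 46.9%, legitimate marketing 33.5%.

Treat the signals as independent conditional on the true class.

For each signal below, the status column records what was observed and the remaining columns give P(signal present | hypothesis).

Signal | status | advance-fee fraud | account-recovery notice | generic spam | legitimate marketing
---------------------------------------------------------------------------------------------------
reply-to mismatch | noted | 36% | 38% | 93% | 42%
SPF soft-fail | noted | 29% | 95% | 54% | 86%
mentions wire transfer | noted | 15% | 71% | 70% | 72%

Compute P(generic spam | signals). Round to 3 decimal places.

For each hypothesis, the unnormalized posterior weight is prior × product of the signal likelihoods:
  advance-fee fraud: 0.092 × 0.36 × 0.29 × 0.15 = 0.0014407
  account-recovery notice: 0.104 × 0.38 × 0.95 × 0.71 = 0.026656
  generic spam: 0.469 × 0.93 × 0.54 × 0.70 = 0.16487
  legitimate marketing: 0.335 × 0.42 × 0.86 × 0.72 = 0.087121
Normalizing constant Z = 0.0014407 + 0.026656 + 0.16487 + 0.087121 = 0.28009.
P(generic spam | evidence) = 0.16487 / 0.28009 ≈ 0.589.

0.589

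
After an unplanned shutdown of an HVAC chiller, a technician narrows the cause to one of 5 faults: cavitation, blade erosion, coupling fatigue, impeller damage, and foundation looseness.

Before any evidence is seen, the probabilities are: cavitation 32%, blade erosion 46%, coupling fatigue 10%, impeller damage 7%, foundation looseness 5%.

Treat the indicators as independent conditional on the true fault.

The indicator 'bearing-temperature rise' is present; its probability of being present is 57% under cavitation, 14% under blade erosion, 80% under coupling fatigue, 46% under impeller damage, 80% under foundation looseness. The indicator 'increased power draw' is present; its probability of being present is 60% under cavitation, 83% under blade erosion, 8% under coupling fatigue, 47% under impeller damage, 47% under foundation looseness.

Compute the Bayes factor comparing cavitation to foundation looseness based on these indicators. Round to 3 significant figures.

Joint likelihood of the indicator pattern under each hypothesis:
  cavitation: 0.57 × 0.60 = 0.342
  foundation looseness: 0.80 × 0.47 = 0.376
Bayes factor = 0.342 / 0.376 ≈ 0.910

0.910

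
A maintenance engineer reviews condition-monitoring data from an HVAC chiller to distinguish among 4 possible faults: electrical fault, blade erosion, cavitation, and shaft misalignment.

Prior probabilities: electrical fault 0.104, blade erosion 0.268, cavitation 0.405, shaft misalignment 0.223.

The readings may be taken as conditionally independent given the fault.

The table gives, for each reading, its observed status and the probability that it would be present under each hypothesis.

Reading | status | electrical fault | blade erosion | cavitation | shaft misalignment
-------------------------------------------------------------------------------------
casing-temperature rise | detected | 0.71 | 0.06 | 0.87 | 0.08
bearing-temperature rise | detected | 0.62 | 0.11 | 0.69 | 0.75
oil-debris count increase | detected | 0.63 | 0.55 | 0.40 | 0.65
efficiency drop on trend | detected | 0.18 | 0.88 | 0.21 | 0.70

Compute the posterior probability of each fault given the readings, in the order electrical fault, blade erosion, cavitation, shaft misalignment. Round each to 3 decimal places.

0.159, 0.026, 0.627, 0.187

Multiply each prior by the joint likelihood of the reading pattern:
  electrical fault: 0.104 × 0.71 × 0.62 × 0.63 × 0.18 = 0.0051915
  blade erosion: 0.268 × 0.06 × 0.11 × 0.55 × 0.88 = 0.0008561
  cavitation: 0.405 × 0.87 × 0.69 × 0.40 × 0.21 = 0.020422
  shaft misalignment: 0.223 × 0.08 × 0.75 × 0.65 × 0.70 = 0.0060879
Normalizing constant Z = 0.0051915 + 0.0008561 + 0.020422 + 0.0060879 = 0.032558.
P(electrical fault | evidence) = 0.0051915 / 0.032558 ≈ 0.159
P(blade erosion | evidence) = 0.0008561 / 0.032558 ≈ 0.026
P(cavitation | evidence) = 0.020422 / 0.032558 ≈ 0.627
P(shaft misalignment | evidence) = 0.0060879 / 0.032558 ≈ 0.187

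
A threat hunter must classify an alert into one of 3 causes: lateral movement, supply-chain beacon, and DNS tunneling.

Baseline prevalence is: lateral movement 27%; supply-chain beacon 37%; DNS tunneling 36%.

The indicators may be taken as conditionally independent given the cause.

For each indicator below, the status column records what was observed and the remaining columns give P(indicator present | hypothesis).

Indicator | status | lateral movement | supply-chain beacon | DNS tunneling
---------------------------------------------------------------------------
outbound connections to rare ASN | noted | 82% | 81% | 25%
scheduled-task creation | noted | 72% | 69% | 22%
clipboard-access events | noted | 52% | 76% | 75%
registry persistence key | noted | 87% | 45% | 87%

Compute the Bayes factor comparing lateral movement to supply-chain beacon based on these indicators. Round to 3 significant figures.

1.40

Take the product of per-indicator likelihoods under each hypothesis, then divide.
  lateral movement: 0.82 × 0.72 × 0.52 × 0.87 = 0.2671
  supply-chain beacon: 0.81 × 0.69 × 0.76 × 0.45 = 0.19114
Bayes factor = 0.2671 / 0.19114 ≈ 1.40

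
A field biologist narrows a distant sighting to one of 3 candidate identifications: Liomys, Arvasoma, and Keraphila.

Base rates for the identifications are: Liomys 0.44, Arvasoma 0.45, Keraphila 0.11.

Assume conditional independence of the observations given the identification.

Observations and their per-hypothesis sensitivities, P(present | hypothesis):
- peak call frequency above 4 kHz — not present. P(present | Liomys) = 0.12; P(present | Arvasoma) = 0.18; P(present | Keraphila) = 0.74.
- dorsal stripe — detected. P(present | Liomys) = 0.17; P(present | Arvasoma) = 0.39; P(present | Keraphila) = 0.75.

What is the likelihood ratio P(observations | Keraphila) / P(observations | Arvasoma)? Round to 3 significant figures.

Joint likelihood of the evidence pattern under each hypothesis (using 1 − P(present | H) for each absent observation):
  Keraphila: (1 − 0.74) × 0.75 = 0.195
  Arvasoma: (1 − 0.18) × 0.39 = 0.3198
Bayes factor = 0.195 / 0.3198 ≈ 0.610

0.610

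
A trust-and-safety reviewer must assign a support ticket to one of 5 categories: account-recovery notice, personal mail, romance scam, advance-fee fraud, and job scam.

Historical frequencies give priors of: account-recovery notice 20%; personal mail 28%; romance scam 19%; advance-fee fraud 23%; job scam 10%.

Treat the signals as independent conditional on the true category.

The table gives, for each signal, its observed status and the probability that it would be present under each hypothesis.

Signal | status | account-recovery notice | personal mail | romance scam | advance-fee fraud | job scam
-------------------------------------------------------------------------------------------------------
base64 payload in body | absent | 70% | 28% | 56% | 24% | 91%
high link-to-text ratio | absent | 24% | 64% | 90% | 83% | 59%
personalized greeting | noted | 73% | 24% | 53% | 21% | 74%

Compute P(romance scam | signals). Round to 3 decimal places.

0.069

Multiply each prior by the joint likelihood of the signal pattern (using 1 − P(present | H) for each absent signal):
  account-recovery notice: 0.20 × (1 − 0.70) × (1 − 0.24) × 0.73 = 0.033288
  personal mail: 0.28 × (1 − 0.28) × (1 − 0.64) × 0.24 = 0.017418
  romance scam: 0.19 × (1 − 0.56) × (1 − 0.90) × 0.53 = 0.0044308
  advance-fee fraud: 0.23 × (1 − 0.24) × (1 − 0.83) × 0.21 = 0.0062404
  job scam: 0.10 × (1 − 0.91) × (1 − 0.59) × 0.74 = 0.0027306
Normalizing constant Z = 0.033288 + 0.017418 + 0.0044308 + 0.0062404 + 0.0027306 = 0.064108.
P(romance scam | evidence) = 0.0044308 / 0.064108 ≈ 0.069.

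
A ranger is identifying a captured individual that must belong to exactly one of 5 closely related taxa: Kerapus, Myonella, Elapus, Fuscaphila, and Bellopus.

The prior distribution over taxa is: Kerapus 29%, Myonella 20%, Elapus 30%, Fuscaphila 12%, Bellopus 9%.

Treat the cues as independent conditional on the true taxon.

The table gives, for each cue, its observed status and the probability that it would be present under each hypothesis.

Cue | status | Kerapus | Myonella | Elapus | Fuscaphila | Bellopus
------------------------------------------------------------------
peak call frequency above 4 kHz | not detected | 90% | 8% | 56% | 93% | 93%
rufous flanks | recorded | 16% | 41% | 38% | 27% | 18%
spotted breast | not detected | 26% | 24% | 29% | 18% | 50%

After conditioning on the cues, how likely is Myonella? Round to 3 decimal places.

0.580

Multiply each prior by the joint likelihood of the cue pattern (using 1 − P(present | H) for each absent cue):
  Kerapus: 0.29 × (1 − 0.90) × 0.16 × (1 − 0.26) = 0.0034336
  Myonella: 0.20 × (1 − 0.08) × 0.41 × (1 − 0.24) = 0.057334
  Elapus: 0.30 × (1 − 0.56) × 0.38 × (1 − 0.29) = 0.035614
  Fuscaphila: 0.12 × (1 − 0.93) × 0.27 × (1 − 0.18) = 0.0018598
  Bellopus: 0.09 × (1 − 0.93) × 0.18 × (1 − 0.50) = 0.000567
Marginal likelihood of the evidence = 0.098808.
P(Myonella | evidence) = 0.057334 / 0.098808 ≈ 0.580.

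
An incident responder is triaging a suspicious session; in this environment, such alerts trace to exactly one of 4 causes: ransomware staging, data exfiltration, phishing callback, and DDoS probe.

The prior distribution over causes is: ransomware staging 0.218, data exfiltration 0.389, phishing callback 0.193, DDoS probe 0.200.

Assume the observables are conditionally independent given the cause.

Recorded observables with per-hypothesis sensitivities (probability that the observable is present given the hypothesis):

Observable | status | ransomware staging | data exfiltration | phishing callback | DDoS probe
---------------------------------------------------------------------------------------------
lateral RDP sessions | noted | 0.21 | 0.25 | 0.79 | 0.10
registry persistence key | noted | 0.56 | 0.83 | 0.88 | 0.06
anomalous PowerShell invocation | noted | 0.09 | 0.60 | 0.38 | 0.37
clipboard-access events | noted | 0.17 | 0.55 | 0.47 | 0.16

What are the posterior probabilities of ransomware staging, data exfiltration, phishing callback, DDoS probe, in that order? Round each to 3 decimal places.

Multiply each prior by the joint likelihood of the observable pattern:
  ransomware staging: 0.218 × 0.21 × 0.56 × 0.09 × 0.17 = 0.00039224
  data exfiltration: 0.389 × 0.25 × 0.83 × 0.60 × 0.55 = 0.026637
  phishing callback: 0.193 × 0.79 × 0.88 × 0.38 × 0.47 = 0.023963
  DDoS probe: 0.200 × 0.10 × 0.06 × 0.37 × 0.16 = 7.104e-05
Marginal likelihood of the evidence = 0.051063.
P(ransomware staging | evidence) = 0.00039224 / 0.051063 ≈ 0.008
P(data exfiltration | evidence) = 0.026637 / 0.051063 ≈ 0.522
P(phishing callback | evidence) = 0.023963 / 0.051063 ≈ 0.469
P(DDoS probe | evidence) = 7.104e-05 / 0.051063 ≈ 0.001

0.008, 0.522, 0.469, 0.001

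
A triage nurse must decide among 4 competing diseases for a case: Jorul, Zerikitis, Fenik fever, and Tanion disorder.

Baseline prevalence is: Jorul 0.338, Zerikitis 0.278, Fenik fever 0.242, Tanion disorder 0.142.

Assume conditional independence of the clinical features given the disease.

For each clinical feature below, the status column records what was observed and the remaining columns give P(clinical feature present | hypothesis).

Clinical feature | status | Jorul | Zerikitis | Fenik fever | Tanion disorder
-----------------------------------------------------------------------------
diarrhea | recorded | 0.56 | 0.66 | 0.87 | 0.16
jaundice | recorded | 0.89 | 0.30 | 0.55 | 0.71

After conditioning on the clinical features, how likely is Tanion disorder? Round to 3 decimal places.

0.045

For each hypothesis, the unnormalized posterior weight is prior × product of the clinical feature likelihoods:
  Jorul: 0.338 × 0.56 × 0.89 = 0.16846
  Zerikitis: 0.278 × 0.66 × 0.30 = 0.055044
  Fenik fever: 0.242 × 0.87 × 0.55 = 0.1158
  Tanion disorder: 0.142 × 0.16 × 0.71 = 0.016131
The unnormalized weights sum to 0.35543.
P(Tanion disorder | evidence) = 0.016131 / 0.35543 ≈ 0.045.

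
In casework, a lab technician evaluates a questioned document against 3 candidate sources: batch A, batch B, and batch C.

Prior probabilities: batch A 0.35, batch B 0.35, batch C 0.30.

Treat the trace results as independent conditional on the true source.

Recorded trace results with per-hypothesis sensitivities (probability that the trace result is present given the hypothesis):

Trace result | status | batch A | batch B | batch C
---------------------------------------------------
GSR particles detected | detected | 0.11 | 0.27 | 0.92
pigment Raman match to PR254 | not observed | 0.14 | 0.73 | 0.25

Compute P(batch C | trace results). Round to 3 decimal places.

Multiply each prior by the joint likelihood of the trace result pattern (using 1 − P(present | H) for each absent trace result):
  batch A: 0.35 × 0.11 × (1 − 0.14) = 0.03311
  batch B: 0.35 × 0.27 × (1 − 0.73) = 0.025515
  batch C: 0.30 × 0.92 × (1 − 0.25) = 0.207
Marginal likelihood of the evidence = 0.26562.
P(batch C | evidence) = 0.207 / 0.26562 ≈ 0.779.

0.779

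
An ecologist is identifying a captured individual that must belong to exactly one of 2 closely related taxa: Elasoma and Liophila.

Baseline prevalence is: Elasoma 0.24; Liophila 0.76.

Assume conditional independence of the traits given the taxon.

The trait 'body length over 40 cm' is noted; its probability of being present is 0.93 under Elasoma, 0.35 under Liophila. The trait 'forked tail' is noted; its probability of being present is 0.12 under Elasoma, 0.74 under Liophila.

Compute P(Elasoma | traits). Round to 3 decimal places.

By Bayes' rule with conditional independence, the unnormalized weight for each hypothesis is prior × ∏ likelihoods:
  Elasoma: 0.24 × 0.93 × 0.12 = 0.026784
  Liophila: 0.76 × 0.35 × 0.74 = 0.19684
Marginal likelihood of the evidence = 0.22362.
P(Elasoma | evidence) = 0.026784 / 0.22362 ≈ 0.120.

0.120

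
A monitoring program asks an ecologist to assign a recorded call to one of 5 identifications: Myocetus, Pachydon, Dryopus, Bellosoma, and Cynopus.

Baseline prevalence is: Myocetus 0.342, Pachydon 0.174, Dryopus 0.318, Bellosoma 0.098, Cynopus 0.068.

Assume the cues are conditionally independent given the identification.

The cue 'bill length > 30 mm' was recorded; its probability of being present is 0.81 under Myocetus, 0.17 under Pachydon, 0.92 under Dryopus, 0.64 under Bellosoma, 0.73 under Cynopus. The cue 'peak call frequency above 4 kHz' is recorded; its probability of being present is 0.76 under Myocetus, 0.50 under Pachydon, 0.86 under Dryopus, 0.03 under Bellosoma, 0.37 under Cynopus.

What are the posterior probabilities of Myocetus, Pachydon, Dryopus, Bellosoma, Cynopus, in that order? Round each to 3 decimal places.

Multiply each prior by the joint likelihood of the cue pattern:
  Myocetus: 0.342 × 0.81 × 0.76 = 0.21054
  Pachydon: 0.174 × 0.17 × 0.50 = 0.01479
  Dryopus: 0.318 × 0.92 × 0.86 = 0.2516
  Bellosoma: 0.098 × 0.64 × 0.03 = 0.0018816
  Cynopus: 0.068 × 0.73 × 0.37 = 0.018367
Marginal likelihood of the evidence = 0.49718.
P(Myocetus | evidence) = 0.21054 / 0.49718 ≈ 0.423
P(Pachydon | evidence) = 0.01479 / 0.49718 ≈ 0.030
P(Dryopus | evidence) = 0.2516 / 0.49718 ≈ 0.506
P(Bellosoma | evidence) = 0.0018816 / 0.49718 ≈ 0.004
P(Cynopus | evidence) = 0.018367 / 0.49718 ≈ 0.037

0.423, 0.030, 0.506, 0.004, 0.037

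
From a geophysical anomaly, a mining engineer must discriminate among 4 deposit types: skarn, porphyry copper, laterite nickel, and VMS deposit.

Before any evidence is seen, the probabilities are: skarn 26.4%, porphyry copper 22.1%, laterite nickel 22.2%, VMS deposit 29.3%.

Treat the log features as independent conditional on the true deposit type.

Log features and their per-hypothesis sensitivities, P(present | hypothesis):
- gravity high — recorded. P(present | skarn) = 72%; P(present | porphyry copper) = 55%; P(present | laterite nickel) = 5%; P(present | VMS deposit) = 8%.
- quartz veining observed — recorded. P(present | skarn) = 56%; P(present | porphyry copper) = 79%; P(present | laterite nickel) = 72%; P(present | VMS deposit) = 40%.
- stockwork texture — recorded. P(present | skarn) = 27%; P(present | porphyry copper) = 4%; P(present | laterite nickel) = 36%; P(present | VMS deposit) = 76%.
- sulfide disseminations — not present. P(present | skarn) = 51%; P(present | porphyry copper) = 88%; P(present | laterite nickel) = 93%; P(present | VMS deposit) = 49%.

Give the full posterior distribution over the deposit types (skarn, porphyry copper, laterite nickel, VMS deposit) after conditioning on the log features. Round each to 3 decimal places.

0.766, 0.025, 0.011, 0.198

For each hypothesis, the unnormalized posterior weight is prior × product of the log feature likelihoods (using 1 − P(present | H) for each absent log feature):
  skarn: 0.264 × 0.72 × 0.56 × 0.27 × (1 − 0.51) = 0.014083
  porphyry copper: 0.221 × 0.55 × 0.79 × 0.04 × (1 − 0.88) = 0.00046092
  laterite nickel: 0.222 × 0.05 × 0.72 × 0.36 × (1 − 0.93) = 0.0002014
  VMS deposit: 0.293 × 0.08 × 0.40 × 0.76 × (1 − 0.49) = 0.0036341
Normalizing constant Z = 0.014083 + 0.00046092 + 0.0002014 + 0.0036341 = 0.018379.
P(skarn | evidence) = 0.014083 / 0.018379 ≈ 0.766
P(porphyry copper | evidence) = 0.00046092 / 0.018379 ≈ 0.025
P(laterite nickel | evidence) = 0.0002014 / 0.018379 ≈ 0.011
P(VMS deposit | evidence) = 0.0036341 / 0.018379 ≈ 0.198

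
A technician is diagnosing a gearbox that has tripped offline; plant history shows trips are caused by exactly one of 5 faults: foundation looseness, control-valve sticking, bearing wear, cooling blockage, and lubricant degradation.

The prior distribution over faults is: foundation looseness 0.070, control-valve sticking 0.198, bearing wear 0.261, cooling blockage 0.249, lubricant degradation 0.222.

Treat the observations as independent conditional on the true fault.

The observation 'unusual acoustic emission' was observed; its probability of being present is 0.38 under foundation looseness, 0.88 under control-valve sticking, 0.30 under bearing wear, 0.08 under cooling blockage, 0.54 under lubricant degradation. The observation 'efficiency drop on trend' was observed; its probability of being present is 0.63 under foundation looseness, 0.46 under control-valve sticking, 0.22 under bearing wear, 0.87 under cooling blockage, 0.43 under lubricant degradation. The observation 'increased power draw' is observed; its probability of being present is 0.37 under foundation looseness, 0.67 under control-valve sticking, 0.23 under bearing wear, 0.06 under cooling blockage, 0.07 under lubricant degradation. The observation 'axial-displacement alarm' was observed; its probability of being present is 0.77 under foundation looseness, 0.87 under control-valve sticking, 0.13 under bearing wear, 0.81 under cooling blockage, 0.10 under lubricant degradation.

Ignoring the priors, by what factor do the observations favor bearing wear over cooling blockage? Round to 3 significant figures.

0.583

Joint likelihood of the evidence pattern under each hypothesis:
  bearing wear: 0.30 × 0.22 × 0.23 × 0.13 = 0.0019734
  cooling blockage: 0.08 × 0.87 × 0.06 × 0.81 = 0.0033826
Bayes factor = 0.0019734 / 0.0033826 ≈ 0.583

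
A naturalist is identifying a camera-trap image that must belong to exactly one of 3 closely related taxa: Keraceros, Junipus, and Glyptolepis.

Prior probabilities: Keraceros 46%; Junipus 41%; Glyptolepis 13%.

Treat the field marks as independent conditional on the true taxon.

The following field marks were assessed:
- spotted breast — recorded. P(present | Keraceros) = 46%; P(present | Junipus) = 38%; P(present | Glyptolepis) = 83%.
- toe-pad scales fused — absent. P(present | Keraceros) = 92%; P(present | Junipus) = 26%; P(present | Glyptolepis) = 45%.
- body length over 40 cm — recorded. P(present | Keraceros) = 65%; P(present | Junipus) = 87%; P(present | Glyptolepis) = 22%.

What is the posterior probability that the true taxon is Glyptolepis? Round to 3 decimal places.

Multiply each prior by the joint likelihood of the field mark pattern (using 1 − P(present | H) for each absent field mark):
  Keraceros: 0.46 × 0.46 × (1 − 0.92) × 0.65 = 0.011003
  Junipus: 0.41 × 0.38 × (1 − 0.26) × 0.87 = 0.1003
  Glyptolepis: 0.13 × 0.83 × (1 − 0.45) × 0.22 = 0.013056
The unnormalized weights sum to 0.12436.
P(Glyptolepis | evidence) = 0.013056 / 0.12436 ≈ 0.105.

0.105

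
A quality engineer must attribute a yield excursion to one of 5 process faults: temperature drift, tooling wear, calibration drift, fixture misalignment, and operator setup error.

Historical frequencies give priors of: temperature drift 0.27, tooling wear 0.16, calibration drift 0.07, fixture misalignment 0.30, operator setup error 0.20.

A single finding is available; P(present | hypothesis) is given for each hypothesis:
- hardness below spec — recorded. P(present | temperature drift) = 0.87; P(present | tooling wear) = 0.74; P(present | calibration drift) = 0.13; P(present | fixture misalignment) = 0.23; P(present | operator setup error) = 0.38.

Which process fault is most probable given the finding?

temperature drift

For each hypothesis, the unnormalized posterior weight is prior × likelihood:
  temperature drift: 0.27 × 0.87 = 0.2349
  tooling wear: 0.16 × 0.74 = 0.1184
  calibration drift: 0.07 × 0.13 = 0.0091
  fixture misalignment: 0.30 × 0.23 = 0.069
  operator setup error: 0.20 × 0.38 = 0.076
The unnormalized weights sum to 0.5074.
P(temperature drift | evidence) ≈ 0.2349 / 0.5074 ≈ 0.463
P(tooling wear | evidence) ≈ 0.1184 / 0.5074 ≈ 0.233
P(calibration drift | evidence) ≈ 0.0091 / 0.5074 ≈ 0.018
P(fixture misalignment | evidence) ≈ 0.069 / 0.5074 ≈ 0.136
P(operator setup error | evidence) ≈ 0.076 / 0.5074 ≈ 0.150
The largest is 0.463, so temperature drift is most probable.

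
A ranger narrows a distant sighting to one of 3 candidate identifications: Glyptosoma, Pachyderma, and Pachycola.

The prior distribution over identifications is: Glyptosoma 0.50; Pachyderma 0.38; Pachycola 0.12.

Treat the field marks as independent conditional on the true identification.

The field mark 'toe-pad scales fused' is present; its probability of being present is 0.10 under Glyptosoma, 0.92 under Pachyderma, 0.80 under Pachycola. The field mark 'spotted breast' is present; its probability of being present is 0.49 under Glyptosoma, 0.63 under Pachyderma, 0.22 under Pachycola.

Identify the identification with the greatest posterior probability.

Pachyderma

By Bayes' rule with conditional independence, the unnormalized weight for each hypothesis is prior × ∏ likelihoods:
  Glyptosoma: 0.50 × 0.10 × 0.49 = 0.0245
  Pachyderma: 0.38 × 0.92 × 0.63 = 0.22025
  Pachycola: 0.12 × 0.80 × 0.22 = 0.02112
Normalizing constant Z = 0.0245 + 0.22025 + 0.02112 = 0.26587.
P(Glyptosoma | evidence) ≈ 0.0245 / 0.26587 ≈ 0.092
P(Pachyderma | evidence) ≈ 0.22025 / 0.26587 ≈ 0.828
P(Pachycola | evidence) ≈ 0.02112 / 0.26587 ≈ 0.079
The largest is 0.828, so Pachyderma is most probable.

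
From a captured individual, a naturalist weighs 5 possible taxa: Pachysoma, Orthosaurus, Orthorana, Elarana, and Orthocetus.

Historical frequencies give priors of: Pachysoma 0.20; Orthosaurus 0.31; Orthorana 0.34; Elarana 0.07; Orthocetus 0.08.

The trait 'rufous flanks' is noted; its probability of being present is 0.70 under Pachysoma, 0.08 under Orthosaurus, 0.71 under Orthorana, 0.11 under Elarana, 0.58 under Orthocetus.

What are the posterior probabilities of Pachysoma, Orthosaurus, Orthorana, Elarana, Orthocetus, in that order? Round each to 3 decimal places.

Multiply each prior by the likelihood of the trait:
  Pachysoma: 0.20 × 0.70 = 0.14
  Orthosaurus: 0.31 × 0.08 = 0.0248
  Orthorana: 0.34 × 0.71 = 0.2414
  Elarana: 0.07 × 0.11 = 0.0077
  Orthocetus: 0.08 × 0.58 = 0.0464
Marginal likelihood of the evidence = 0.4603.
P(Pachysoma | evidence) = 0.14 / 0.4603 ≈ 0.304
P(Orthosaurus | evidence) = 0.0248 / 0.4603 ≈ 0.054
P(Orthorana | evidence) = 0.2414 / 0.4603 ≈ 0.524
P(Elarana | evidence) = 0.0077 / 0.4603 ≈ 0.017
P(Orthocetus | evidence) = 0.0464 / 0.4603 ≈ 0.101

0.304, 0.054, 0.524, 0.017, 0.101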